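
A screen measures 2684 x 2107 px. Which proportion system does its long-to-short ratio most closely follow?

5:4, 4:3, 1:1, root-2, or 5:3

5:4

2684/2107 ≈ 1.274. Nearest candidates are 5:4 (1.250, off by 0.024) and 4:3 (1.333, off by 0.059).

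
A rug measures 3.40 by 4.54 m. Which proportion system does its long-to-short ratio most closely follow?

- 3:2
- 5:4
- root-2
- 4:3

Ratio = 4.54 / 3.40 ≈ 1.335.
Distances: 3:2 1.500 (Δ 0.165); 5:4 1.250 (Δ 0.085); root-2 1.414 (Δ 0.079); 4:3 1.333 (Δ 0.002).

4:3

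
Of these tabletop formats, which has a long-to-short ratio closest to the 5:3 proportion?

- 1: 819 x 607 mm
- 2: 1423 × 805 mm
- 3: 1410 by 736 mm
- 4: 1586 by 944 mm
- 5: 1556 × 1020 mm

Target 5:3 ≈ 1.667.
1: 1.349 (Δ0.318)  2: 1.768 (Δ0.101)  3: 1.916 (Δ0.249)  4: 1.680 (Δ0.013)  5: 1.525 (Δ0.142)

4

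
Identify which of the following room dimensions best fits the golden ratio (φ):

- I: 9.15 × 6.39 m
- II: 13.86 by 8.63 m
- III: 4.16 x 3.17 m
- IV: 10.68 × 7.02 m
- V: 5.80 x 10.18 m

II

Target golden ratio ≈ 1.618.
I: 1.432 (Δ0.186)  II: 1.606 (Δ0.012)  III: 1.312 (Δ0.306)  IV: 1.521 (Δ0.097)  V: 1.755 (Δ0.137)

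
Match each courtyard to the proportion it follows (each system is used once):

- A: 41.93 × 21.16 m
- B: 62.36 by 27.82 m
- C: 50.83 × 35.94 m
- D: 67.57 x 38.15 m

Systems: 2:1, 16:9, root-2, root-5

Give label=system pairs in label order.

Ratios: A ≈ 1.982; B ≈ 2.242; C ≈ 1.414; D ≈ 1.771.
Targets: 2:1 ≈ 2.000; 16:9 ≈ 1.778; root-2 ≈ 1.414; root-5 ≈ 2.236.

A=2:1, B=root-5, C=root-2, D=16:9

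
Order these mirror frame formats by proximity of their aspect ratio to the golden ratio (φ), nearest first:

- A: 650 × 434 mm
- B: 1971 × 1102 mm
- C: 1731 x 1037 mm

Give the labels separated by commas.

Ratios: A = 650 / 434 ≈ 1.498; B = 1971 / 1102 ≈ 1.789; C = 1731 / 1037 ≈ 1.669.
|Δ from 1.618|: A 0.120; B 0.171; C 0.051.

C, A, B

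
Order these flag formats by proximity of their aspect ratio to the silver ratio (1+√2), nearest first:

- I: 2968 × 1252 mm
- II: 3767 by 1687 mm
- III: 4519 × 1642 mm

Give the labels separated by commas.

I, II, III

I: 2968/1252 ≈ 2.371 → |2.371 − 2.414| = 0.043
II: 3767/1687 ≈ 2.233 → |2.233 − 2.414| = 0.181
III: 4519/1642 ≈ 2.752 → |2.752 − 2.414| = 0.338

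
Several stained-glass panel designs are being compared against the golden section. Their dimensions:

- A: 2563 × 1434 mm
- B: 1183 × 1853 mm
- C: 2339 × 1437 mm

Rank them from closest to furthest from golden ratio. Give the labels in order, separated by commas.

Ratios: A = 2563 / 1434 ≈ 1.787; B = 1853 / 1183 ≈ 1.566; C = 2339 / 1437 ≈ 1.628.
|Δ from 1.618|: A 0.169; B 0.052; C 0.010.

C, B, A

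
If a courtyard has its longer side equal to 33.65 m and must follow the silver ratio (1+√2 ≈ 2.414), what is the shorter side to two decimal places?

13.94 m

silver ratio ≈ 2.41421.
Shorter side = 33.65 ÷ 2.41421 ≈ 13.9383 → 13.94 m.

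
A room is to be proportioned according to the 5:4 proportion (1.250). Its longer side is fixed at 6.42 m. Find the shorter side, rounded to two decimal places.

5:4 = 1.25000.
Shorter side = 6.42 ÷ 1.25000 ≈ 5.1360 → 5.14 m.

5.14 m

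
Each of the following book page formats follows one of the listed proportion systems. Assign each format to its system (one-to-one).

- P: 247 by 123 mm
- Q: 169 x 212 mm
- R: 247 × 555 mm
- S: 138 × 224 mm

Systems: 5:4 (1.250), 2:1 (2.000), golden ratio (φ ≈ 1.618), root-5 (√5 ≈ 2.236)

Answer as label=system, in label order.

P = 247/123 ≈ 2.008 → 2:1 (2.000)
Q = 212/169 ≈ 1.254 → 5:4 (1.250)
R = 555/247 ≈ 2.247 → root-5 (2.236)
S = 224/138 ≈ 1.623 → golden ratio (1.618)

P=2:1, Q=5:4, R=root-5, S=golden ratio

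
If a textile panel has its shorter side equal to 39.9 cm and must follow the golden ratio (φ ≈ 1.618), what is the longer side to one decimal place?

golden ratio ≈ 1.61803.
Longer side = 39.9 × 1.61803 ≈ 64.559 → 64.6 cm.

64.6 cm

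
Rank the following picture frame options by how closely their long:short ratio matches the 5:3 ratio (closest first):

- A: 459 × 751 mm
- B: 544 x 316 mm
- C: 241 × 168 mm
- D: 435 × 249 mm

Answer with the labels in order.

A, B, D, C

A: 751/459 ≈ 1.636 → |1.636 − 1.667| = 0.031
B: 544/316 ≈ 1.722 → |1.722 − 1.667| = 0.055
C: 241/168 ≈ 1.435 → |1.435 − 1.667| = 0.232
D: 435/249 ≈ 1.747 → |1.747 − 1.667| = 0.080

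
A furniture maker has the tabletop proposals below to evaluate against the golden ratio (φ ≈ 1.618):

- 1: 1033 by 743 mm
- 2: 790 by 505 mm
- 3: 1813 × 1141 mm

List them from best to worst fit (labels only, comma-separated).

1: 1033/743 ≈ 1.390 → |1.390 − 1.618| = 0.228
2: 790/505 ≈ 1.564 → |1.564 − 1.618| = 0.054
3: 1813/1141 ≈ 1.589 → |1.589 − 1.618| = 0.029

3, 2, 1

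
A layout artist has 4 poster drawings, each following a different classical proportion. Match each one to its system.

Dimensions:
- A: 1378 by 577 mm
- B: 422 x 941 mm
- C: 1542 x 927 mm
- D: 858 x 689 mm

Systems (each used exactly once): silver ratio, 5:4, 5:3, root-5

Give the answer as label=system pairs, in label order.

Ratios: A ≈ 2.388; B ≈ 2.230; C ≈ 1.663; D ≈ 1.245.
Targets: silver ratio ≈ 2.414; 5:4 ≈ 1.250; 5:3 ≈ 1.667; root-5 ≈ 2.236.

A=silver ratio, B=root-5, C=5:3, D=5:4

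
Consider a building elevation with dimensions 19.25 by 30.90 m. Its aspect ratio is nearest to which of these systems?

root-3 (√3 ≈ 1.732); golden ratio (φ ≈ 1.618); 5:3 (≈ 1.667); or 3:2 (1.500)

golden ratio

30.90/19.25 ≈ 1.605. Nearest candidates are golden ratio (1.618, off by 0.013) and 5:3 (1.667, off by 0.062).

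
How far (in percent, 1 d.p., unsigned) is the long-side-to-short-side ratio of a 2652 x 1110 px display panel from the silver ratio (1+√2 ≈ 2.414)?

Ratio = 2652 / 1110 ≈ 2.3892.
Ideal silver ratio ≈ 2.4142. |2.3892 − 2.4142| / 2.4142 ≈ 1.04% → 1.0%.

1.0%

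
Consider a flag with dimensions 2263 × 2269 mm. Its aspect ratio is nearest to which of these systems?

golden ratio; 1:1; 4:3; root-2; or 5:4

2269/2263 ≈ 1.003. Nearest candidates are 1:1 (1.000, off by 0.003) and 5:4 (1.250, off by 0.247).

1:1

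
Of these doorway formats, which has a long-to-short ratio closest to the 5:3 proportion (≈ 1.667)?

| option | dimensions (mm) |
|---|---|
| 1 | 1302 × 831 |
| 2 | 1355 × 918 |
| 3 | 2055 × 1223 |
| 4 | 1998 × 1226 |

3

Target 5:3 ≈ 1.667.
1: 1.567 (Δ0.100)  2: 1.476 (Δ0.191)  3: 1.680 (Δ0.013)  4: 1.630 (Δ0.037)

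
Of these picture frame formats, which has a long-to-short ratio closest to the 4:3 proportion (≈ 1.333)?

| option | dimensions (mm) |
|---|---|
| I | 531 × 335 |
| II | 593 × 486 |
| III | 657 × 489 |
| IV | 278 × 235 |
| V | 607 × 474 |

Ratios (long/short): I ≈ 1.585; II ≈ 1.220; III ≈ 1.344; IV ≈ 1.183; V ≈ 1.281.
4:3 ≈ 1.333; option III is nearest (Δ 0.011).

III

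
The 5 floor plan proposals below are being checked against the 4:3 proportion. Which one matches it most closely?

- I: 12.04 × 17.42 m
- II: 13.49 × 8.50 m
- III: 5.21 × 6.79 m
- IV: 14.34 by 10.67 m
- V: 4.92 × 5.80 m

Ratios (long/short): I ≈ 1.447; II ≈ 1.587; III ≈ 1.303; IV ≈ 1.344; V ≈ 1.179.
4:3 ≈ 1.333; option IV is nearest (Δ 0.011).

IV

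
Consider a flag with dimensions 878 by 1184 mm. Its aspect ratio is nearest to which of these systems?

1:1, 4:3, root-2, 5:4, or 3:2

4:3

1184/878 ≈ 1.349. Nearest candidates are 4:3 (1.333, off by 0.016) and root-2 (1.414, off by 0.065).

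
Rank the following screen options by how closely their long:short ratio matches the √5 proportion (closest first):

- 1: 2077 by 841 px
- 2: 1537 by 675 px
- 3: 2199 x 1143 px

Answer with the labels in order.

1: 2077/841 ≈ 2.470 → |2.470 − 2.236| = 0.234
2: 1537/675 ≈ 2.277 → |2.277 − 2.236| = 0.041
3: 2199/1143 ≈ 1.924 → |1.924 − 2.236| = 0.312

2, 1, 3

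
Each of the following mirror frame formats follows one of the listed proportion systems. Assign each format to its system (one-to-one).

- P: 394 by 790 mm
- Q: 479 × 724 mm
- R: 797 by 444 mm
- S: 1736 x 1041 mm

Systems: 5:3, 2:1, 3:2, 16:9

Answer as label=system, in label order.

P=2:1, Q=3:2, R=16:9, S=5:3

P = 790/394 ≈ 2.005 → 2:1 (2.000)
Q = 724/479 ≈ 1.511 → 3:2 (1.500)
R = 797/444 ≈ 1.795 → 16:9 (1.778)
S = 1736/1041 ≈ 1.668 → 5:3 (1.667)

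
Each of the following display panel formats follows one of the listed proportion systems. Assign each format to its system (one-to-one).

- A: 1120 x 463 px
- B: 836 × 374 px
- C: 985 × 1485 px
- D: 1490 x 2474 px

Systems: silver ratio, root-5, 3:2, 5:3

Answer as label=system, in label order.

A=silver ratio, B=root-5, C=3:2, D=5:3

Ratios: A ≈ 2.419; B ≈ 2.235; C ≈ 1.508; D ≈ 1.660.
Targets: silver ratio ≈ 2.414; root-5 ≈ 2.236; 3:2 ≈ 1.500; 5:3 ≈ 1.667.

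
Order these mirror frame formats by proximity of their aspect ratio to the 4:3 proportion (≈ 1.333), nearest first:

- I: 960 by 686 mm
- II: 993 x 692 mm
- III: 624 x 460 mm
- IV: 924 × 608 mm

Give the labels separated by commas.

Ratios: I = 960 / 686 ≈ 1.399; II = 993 / 692 ≈ 1.435; III = 624 / 460 ≈ 1.357; IV = 924 / 608 ≈ 1.520.
|Δ from 1.333|: I 0.066; II 0.102; III 0.024; IV 0.187.

III, I, II, IV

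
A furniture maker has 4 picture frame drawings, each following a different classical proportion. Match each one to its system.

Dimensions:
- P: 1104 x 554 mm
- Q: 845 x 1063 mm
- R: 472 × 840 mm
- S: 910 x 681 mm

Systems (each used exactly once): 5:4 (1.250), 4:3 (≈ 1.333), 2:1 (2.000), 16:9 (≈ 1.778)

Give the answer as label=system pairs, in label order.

P=2:1, Q=5:4, R=16:9, S=4:3

P = 1104/554 ≈ 1.993 → 2:1 (2.000)
Q = 1063/845 ≈ 1.258 → 5:4 (1.250)
R = 840/472 ≈ 1.780 → 16:9 (1.778)
S = 910/681 ≈ 1.336 → 4:3 (1.333)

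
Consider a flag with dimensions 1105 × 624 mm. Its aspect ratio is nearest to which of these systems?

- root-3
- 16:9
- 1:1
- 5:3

1105/624 ≈ 1.771. Nearest candidates are 16:9 (1.778, off by 0.007) and root-3 (1.732, off by 0.039).

16:9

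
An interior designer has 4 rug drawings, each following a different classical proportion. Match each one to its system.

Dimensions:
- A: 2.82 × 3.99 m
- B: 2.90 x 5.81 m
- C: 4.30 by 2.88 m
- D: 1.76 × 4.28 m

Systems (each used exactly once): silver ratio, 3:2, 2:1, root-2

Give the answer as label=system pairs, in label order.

Ratios: A ≈ 1.415; B ≈ 2.003; C ≈ 1.493; D ≈ 2.432.
Targets: silver ratio ≈ 2.414; 3:2 ≈ 1.500; 2:1 ≈ 2.000; root-2 ≈ 1.414.

A=root-2, B=2:1, C=3:2, D=silver ratio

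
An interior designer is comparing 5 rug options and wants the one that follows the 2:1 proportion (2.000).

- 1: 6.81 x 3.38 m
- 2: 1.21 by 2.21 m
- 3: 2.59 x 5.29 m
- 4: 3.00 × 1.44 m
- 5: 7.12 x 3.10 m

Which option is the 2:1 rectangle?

1

Target 2:1 ≈ 2.000.
1: 2.015 (Δ0.015)  2: 1.826 (Δ0.174)  3: 2.042 (Δ0.042)  4: 2.083 (Δ0.083)  5: 2.297 (Δ0.297)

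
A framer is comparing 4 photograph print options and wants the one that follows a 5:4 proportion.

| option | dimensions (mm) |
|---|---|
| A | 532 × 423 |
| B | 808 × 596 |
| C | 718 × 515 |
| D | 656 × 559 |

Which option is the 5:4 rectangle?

A

Target 5:4 ≈ 1.250.
A: 1.258 (Δ0.008)  B: 1.356 (Δ0.106)  C: 1.394 (Δ0.144)  D: 1.174 (Δ0.076)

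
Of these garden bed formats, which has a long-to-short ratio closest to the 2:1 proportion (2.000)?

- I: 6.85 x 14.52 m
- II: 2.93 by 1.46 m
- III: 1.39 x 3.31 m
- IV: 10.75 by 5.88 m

II

Ratios (long/short): I ≈ 2.120; II ≈ 2.007; III ≈ 2.381; IV ≈ 1.828.
2:1 ≈ 2.000; option II is nearest (Δ 0.007).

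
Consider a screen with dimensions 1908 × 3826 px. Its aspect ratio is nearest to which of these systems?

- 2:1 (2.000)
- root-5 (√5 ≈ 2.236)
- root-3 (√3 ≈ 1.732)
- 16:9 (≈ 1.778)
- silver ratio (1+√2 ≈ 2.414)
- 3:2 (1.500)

3826/1908 ≈ 2.005. Nearest candidates are 2:1 (2.000, off by 0.005) and 16:9 (1.778, off by 0.227).

2:1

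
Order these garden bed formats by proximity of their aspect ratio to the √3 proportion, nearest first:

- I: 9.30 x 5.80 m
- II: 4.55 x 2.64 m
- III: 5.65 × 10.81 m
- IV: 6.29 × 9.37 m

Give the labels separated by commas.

II, I, III, IV

Ratios: I = 9.30 / 5.80 ≈ 1.603; II = 4.55 / 2.64 ≈ 1.723; III = 10.81 / 5.65 ≈ 1.913; IV = 9.37 / 6.29 ≈ 1.490.
|Δ from 1.732|: I 0.129; II 0.009; III 0.181; IV 0.242.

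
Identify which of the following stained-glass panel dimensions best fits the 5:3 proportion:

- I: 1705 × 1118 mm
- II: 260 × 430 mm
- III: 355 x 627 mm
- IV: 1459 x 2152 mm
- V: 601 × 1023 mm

II

Target 5:3 ≈ 1.667.
I: 1.525 (Δ0.142)  II: 1.654 (Δ0.013)  III: 1.766 (Δ0.099)  IV: 1.475 (Δ0.192)  V: 1.702 (Δ0.035)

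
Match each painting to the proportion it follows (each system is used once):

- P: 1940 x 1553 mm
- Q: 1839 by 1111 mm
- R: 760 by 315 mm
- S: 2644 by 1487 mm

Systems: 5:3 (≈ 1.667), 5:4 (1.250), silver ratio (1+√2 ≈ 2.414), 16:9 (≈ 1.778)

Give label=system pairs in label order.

P=5:4, Q=5:3, R=silver ratio, S=16:9

Ratios: P ≈ 1.249; Q ≈ 1.655; R ≈ 2.413; S ≈ 1.778.
Targets: 5:3 ≈ 1.667; 5:4 ≈ 1.250; silver ratio ≈ 2.414; 16:9 ≈ 1.778.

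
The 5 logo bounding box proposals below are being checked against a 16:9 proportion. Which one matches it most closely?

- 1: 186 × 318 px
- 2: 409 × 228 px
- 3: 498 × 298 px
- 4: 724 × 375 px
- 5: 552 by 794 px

2

Ratios (long/short): 1 ≈ 1.710; 2 ≈ 1.794; 3 ≈ 1.671; 4 ≈ 1.931; 5 ≈ 1.438.
16:9 ≈ 1.778; option 2 is nearest (Δ 0.016).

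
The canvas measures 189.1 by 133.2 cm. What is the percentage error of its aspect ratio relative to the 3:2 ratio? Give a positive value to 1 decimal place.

5.4%

Ratio = 189.1 / 133.2 ≈ 1.4197.
Ideal 3:2 = 1.5000. |1.4197 − 1.5000| / 1.5000 ≈ 5.35% → 5.4%.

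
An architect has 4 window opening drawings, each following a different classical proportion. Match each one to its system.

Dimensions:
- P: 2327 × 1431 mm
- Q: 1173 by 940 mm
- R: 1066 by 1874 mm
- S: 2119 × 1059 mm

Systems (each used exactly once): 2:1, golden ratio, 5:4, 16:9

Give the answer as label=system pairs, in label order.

P = 2327/1431 ≈ 1.626 → golden ratio (1.618)
Q = 1173/940 ≈ 1.248 → 5:4 (1.250)
R = 1874/1066 ≈ 1.758 → 16:9 (1.778)
S = 2119/1059 ≈ 2.001 → 2:1 (2.000)

P=golden ratio, Q=5:4, R=16:9, S=2:1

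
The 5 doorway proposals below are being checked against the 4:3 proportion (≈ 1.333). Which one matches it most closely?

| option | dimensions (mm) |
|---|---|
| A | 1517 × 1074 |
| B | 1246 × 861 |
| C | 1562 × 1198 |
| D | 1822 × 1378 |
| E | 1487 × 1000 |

D

Target 4:3 ≈ 1.333.
A: 1.412 (Δ0.079)  B: 1.447 (Δ0.114)  C: 1.304 (Δ0.029)  D: 1.322 (Δ0.011)  E: 1.487 (Δ0.154)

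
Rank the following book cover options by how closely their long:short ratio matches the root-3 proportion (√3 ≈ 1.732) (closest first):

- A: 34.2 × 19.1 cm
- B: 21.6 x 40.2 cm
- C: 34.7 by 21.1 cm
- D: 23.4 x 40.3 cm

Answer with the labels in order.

D, A, C, B

A: 34.2/19.1 ≈ 1.791 → |1.791 − 1.732| = 0.059
B: 40.2/21.6 ≈ 1.861 → |1.861 − 1.732| = 0.129
C: 34.7/21.1 ≈ 1.645 → |1.645 − 1.732| = 0.087
D: 40.3/23.4 ≈ 1.722 → |1.722 − 1.732| = 0.010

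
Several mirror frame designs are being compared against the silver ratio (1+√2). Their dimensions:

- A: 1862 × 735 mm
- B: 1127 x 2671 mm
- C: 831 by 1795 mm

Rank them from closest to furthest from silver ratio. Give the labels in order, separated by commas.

B, A, C

A: 1862/735 ≈ 2.533 → |2.533 − 2.414| = 0.119
B: 2671/1127 ≈ 2.370 → |2.370 − 2.414| = 0.044
C: 1795/831 ≈ 2.160 → |2.160 − 2.414| = 0.254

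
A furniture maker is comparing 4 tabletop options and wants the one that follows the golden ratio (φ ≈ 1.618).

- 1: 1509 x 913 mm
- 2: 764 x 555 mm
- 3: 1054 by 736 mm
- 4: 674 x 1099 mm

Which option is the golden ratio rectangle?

4

Target golden ratio ≈ 1.618.
1: 1.653 (Δ0.035)  2: 1.377 (Δ0.241)  3: 1.432 (Δ0.186)  4: 1.631 (Δ0.013)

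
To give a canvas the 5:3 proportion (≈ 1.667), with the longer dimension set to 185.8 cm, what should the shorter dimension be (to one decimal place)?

111.5 cm

5:3 ≈ 1.66667.
Shorter side = 185.8 ÷ 1.66667 ≈ 111.480 → 111.5 cm.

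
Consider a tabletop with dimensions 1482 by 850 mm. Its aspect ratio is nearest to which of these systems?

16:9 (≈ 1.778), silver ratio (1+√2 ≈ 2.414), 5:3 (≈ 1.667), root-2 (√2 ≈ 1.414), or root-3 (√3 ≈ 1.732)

1482/850 ≈ 1.744. Nearest candidates are root-3 (1.732, off by 0.012) and 16:9 (1.778, off by 0.034).

root-3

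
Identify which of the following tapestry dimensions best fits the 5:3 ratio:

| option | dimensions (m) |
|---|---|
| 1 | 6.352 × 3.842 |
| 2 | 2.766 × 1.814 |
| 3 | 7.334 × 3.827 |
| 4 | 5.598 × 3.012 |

1

Ratios (long/short): 1 ≈ 1.653; 2 ≈ 1.525; 3 ≈ 1.916; 4 ≈ 1.859.
5:3 ≈ 1.667; option 1 is nearest (Δ 0.014).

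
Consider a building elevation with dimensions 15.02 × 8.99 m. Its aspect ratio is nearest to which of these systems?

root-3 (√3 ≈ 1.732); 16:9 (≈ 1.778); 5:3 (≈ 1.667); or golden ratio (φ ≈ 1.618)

Ratio = 15.02 / 8.99 ≈ 1.671.
Distances: root-3 1.732 (Δ 0.061); 16:9 1.778 (Δ 0.107); 5:3 1.667 (Δ 0.004); golden ratio 1.618 (Δ 0.053).

5:3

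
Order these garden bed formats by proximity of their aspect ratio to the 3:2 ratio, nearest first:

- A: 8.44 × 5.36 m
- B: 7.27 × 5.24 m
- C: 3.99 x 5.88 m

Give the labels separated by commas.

A: 8.44/5.36 ≈ 1.575 → |1.575 − 1.500| = 0.075
B: 7.27/5.24 ≈ 1.387 → |1.387 − 1.500| = 0.113
C: 5.88/3.99 ≈ 1.474 → |1.474 − 1.500| = 0.026

C, A, B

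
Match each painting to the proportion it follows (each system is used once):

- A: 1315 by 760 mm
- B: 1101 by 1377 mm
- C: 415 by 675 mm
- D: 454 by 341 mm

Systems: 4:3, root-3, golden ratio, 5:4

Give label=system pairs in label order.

A=root-3, B=5:4, C=golden ratio, D=4:3

A = 1315/760 ≈ 1.730 → root-3 (1.732)
B = 1377/1101 ≈ 1.251 → 5:4 (1.250)
C = 675/415 ≈ 1.627 → golden ratio (1.618)
D = 454/341 ≈ 1.331 → 4:3 (1.333)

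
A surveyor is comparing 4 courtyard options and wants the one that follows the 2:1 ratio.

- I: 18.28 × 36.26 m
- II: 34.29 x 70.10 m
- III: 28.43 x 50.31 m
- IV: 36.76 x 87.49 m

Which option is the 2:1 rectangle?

Ratios (long/short): I ≈ 1.984; II ≈ 2.044; III ≈ 1.770; IV ≈ 2.380.
2:1 ≈ 2.000; option I is nearest (Δ 0.016).

I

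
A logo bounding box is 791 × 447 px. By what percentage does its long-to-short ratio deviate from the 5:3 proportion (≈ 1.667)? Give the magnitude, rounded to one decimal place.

Ratio = 791 / 447 ≈ 1.7696.
Ideal 5:3 ≈ 1.6667. |1.7696 − 1.6667| / 1.6667 ≈ 6.17% → 6.2%.

6.2%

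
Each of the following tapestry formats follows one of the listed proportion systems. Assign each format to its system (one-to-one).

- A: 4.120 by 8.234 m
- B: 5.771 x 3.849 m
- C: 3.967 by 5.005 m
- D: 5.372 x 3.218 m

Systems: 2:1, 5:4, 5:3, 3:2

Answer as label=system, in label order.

A=2:1, B=3:2, C=5:4, D=5:3

A = 8.234/4.120 ≈ 1.999 → 2:1 (2.000)
B = 5.771/3.849 ≈ 1.499 → 3:2 (1.500)
C = 5.005/3.967 ≈ 1.262 → 5:4 (1.250)
D = 5.372/3.218 ≈ 1.669 → 5:3 (1.667)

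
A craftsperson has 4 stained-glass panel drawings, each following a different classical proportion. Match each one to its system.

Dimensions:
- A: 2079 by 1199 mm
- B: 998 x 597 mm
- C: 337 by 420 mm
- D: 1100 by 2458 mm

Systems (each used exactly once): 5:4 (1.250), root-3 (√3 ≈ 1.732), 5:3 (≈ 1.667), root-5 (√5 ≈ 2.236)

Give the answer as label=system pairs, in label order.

A=root-3, B=5:3, C=5:4, D=root-5

A = 2079/1199 ≈ 1.734 → root-3 (1.732)
B = 998/597 ≈ 1.672 → 5:3 (1.667)
C = 420/337 ≈ 1.246 → 5:4 (1.250)
D = 2458/1100 ≈ 2.235 → root-5 (2.236)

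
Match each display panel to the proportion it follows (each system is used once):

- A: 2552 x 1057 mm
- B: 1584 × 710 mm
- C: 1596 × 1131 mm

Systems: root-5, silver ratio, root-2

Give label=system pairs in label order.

Ratios: A ≈ 2.414; B ≈ 2.231; C ≈ 1.411.
Targets: root-5 ≈ 2.236; silver ratio ≈ 2.414; root-2 ≈ 1.414.

A=silver ratio, B=root-5, C=root-2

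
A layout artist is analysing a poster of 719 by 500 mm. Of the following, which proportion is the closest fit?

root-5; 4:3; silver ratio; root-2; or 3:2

root-2

719/500 ≈ 1.438. Nearest candidates are root-2 (1.414, off by 0.024) and 3:2 (1.500, off by 0.062).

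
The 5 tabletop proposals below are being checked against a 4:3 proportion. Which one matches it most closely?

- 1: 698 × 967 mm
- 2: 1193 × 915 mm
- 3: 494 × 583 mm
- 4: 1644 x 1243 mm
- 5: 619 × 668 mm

4

Ratios (long/short): 1 ≈ 1.385; 2 ≈ 1.304; 3 ≈ 1.180; 4 ≈ 1.323; 5 ≈ 1.079.
4:3 ≈ 1.333; option 4 is nearest (Δ 0.010).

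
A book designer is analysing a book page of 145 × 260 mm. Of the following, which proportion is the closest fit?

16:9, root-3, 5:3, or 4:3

16:9

Ratio = 260 / 145 ≈ 1.793.
Distances: 16:9 1.778 (Δ 0.015); root-3 1.732 (Δ 0.061); 5:3 1.667 (Δ 0.126); 4:3 1.333 (Δ 0.460).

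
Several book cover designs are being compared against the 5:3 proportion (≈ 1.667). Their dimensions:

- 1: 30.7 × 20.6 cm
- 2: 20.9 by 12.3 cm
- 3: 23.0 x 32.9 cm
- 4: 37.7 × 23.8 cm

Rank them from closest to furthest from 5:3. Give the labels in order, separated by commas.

2, 4, 1, 3

1: 30.7/20.6 ≈ 1.490 → |1.490 − 1.667| = 0.177
2: 20.9/12.3 ≈ 1.699 → |1.699 − 1.667| = 0.032
3: 32.9/23.0 ≈ 1.430 → |1.430 − 1.667| = 0.237
4: 37.7/23.8 ≈ 1.584 → |1.584 − 1.667| = 0.083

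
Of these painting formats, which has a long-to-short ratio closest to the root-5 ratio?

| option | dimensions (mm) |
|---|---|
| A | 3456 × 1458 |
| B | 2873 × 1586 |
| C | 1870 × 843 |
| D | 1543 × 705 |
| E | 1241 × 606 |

Target root-5 ≈ 2.236.
A: 2.370 (Δ0.134)  B: 1.811 (Δ0.425)  C: 2.218 (Δ0.018)  D: 2.189 (Δ0.047)  E: 2.048 (Δ0.188)

C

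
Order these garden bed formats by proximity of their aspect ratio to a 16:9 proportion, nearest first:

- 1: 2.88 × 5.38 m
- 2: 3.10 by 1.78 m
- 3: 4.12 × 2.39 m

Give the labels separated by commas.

Ratios: 1 = 5.38 / 2.88 ≈ 1.868; 2 = 3.10 / 1.78 ≈ 1.742; 3 = 4.12 / 2.39 ≈ 1.724.
|Δ from 1.778|: 1 0.090; 2 0.036; 3 0.054.

2, 3, 1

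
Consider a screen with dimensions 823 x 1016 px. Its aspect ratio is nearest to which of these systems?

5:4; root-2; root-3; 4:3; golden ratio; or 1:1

Ratio = 1016 / 823 ≈ 1.235.
Distances: 5:4 1.250 (Δ 0.015); root-2 1.414 (Δ 0.179); root-3 1.732 (Δ 0.497); 4:3 1.333 (Δ 0.098); golden ratio 1.618 (Δ 0.383); 1:1 1.000 (Δ 0.235).

5:4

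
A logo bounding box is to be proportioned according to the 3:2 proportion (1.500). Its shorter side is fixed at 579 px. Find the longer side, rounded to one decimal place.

3:2 = 1.50000.
Longer side = 579 × 1.50000 ≈ 868.500 → 868.5 px.

868.5 px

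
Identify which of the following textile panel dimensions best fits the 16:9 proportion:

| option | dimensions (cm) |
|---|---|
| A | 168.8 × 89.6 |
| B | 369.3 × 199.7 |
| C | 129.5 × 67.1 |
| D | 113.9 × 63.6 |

Ratios (long/short): A ≈ 1.884; B ≈ 1.849; C ≈ 1.930; D ≈ 1.791.
16:9 ≈ 1.778; option D is nearest (Δ 0.013).

D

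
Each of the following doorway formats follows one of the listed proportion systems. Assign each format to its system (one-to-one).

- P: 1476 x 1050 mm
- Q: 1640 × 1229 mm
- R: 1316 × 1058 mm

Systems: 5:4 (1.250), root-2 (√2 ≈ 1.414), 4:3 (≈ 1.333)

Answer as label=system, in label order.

P=root-2, Q=4:3, R=5:4

P = 1476/1050 ≈ 1.406 → root-2 (1.414)
Q = 1640/1229 ≈ 1.334 → 4:3 (1.333)
R = 1316/1058 ≈ 1.244 → 5:4 (1.250)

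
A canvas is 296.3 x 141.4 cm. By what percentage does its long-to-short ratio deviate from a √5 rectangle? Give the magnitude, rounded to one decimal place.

6.3%

Ratio = 296.3 / 141.4 ≈ 2.0955.
Ideal root-5 ≈ 2.2361. |2.0955 − 2.2361| / 2.2361 ≈ 6.29% → 6.3%.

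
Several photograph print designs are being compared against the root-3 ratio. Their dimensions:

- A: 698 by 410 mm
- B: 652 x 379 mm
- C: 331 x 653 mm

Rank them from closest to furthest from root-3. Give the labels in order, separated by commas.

Ratios: A = 698 / 410 ≈ 1.702; B = 652 / 379 ≈ 1.720; C = 653 / 331 ≈ 1.973.
|Δ from 1.732|: A 0.030; B 0.012; C 0.241.

B, A, C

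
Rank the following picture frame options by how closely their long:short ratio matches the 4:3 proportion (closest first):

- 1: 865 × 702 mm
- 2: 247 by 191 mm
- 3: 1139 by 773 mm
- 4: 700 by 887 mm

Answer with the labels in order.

1: 865/702 ≈ 1.232 → |1.232 − 1.333| = 0.101
2: 247/191 ≈ 1.293 → |1.293 − 1.333| = 0.040
3: 1139/773 ≈ 1.473 → |1.473 − 1.333| = 0.140
4: 887/700 ≈ 1.267 → |1.267 − 1.333| = 0.066

2, 4, 1, 3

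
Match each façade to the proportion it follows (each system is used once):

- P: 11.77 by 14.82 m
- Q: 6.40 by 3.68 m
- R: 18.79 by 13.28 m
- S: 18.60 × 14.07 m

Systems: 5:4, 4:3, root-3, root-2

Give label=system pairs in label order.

Ratios: P ≈ 1.259; Q ≈ 1.739; R ≈ 1.415; S ≈ 1.322.
Targets: 5:4 ≈ 1.250; 4:3 ≈ 1.333; root-3 ≈ 1.732; root-2 ≈ 1.414.

P=5:4, Q=root-3, R=root-2, S=4:3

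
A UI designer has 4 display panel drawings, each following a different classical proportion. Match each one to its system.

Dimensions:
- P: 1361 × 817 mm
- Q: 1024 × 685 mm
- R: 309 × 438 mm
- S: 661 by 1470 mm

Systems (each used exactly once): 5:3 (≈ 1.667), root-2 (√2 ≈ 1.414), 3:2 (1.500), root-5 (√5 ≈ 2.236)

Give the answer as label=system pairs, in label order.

P=5:3, Q=3:2, R=root-2, S=root-5

P = 1361/817 ≈ 1.666 → 5:3 (1.667)
Q = 1024/685 ≈ 1.495 → 3:2 (1.500)
R = 438/309 ≈ 1.417 → root-2 (1.414)
S = 1470/661 ≈ 2.224 → root-5 (2.236)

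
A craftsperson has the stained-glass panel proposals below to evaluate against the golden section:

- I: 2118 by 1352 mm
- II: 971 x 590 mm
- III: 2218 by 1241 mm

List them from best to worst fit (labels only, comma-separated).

II, I, III

I: 2118/1352 ≈ 1.567 → |1.567 − 1.618| = 0.051
II: 971/590 ≈ 1.646 → |1.646 − 1.618| = 0.028
III: 2218/1241 ≈ 1.787 → |1.787 − 1.618| = 0.169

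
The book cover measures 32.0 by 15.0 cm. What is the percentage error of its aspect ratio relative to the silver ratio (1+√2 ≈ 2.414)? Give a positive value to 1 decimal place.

11.6%

Ratio = 32.0 / 15.0 ≈ 2.1333.
Ideal silver ratio ≈ 2.4142. |2.1333 − 2.4142| / 2.4142 ≈ 11.64% → 11.6%.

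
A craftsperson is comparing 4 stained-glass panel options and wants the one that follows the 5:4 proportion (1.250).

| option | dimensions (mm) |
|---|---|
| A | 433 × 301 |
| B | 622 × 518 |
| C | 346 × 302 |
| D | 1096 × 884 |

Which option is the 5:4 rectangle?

Target 5:4 ≈ 1.250.
A: 1.439 (Δ0.189)  B: 1.201 (Δ0.049)  C: 1.146 (Δ0.104)  D: 1.240 (Δ0.010)

D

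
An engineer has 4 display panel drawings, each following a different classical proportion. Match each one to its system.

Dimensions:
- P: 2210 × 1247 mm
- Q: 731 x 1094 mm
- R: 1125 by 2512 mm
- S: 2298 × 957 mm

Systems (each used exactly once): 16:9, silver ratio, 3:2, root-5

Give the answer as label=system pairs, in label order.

Ratios: P ≈ 1.772; Q ≈ 1.497; R ≈ 2.233; S ≈ 2.401.
Targets: 16:9 ≈ 1.778; silver ratio ≈ 2.414; 3:2 ≈ 1.500; root-5 ≈ 2.236.

P=16:9, Q=3:2, R=root-5, S=silver ratio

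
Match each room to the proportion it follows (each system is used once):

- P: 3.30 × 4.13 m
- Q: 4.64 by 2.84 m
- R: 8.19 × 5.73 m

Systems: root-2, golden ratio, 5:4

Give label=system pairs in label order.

P=5:4, Q=golden ratio, R=root-2

P = 4.13/3.30 ≈ 1.252 → 5:4 (1.250)
Q = 4.64/2.84 ≈ 1.634 → golden ratio (1.618)
R = 8.19/5.73 ≈ 1.429 → root-2 (1.414)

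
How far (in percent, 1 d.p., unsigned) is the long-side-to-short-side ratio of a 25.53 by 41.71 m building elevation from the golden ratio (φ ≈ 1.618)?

Ratio = 41.71 / 25.53 ≈ 1.6338.
Ideal golden ratio ≈ 1.6180. |1.6338 − 1.6180| / 1.6180 ≈ 0.98% → 1.0%.

1.0%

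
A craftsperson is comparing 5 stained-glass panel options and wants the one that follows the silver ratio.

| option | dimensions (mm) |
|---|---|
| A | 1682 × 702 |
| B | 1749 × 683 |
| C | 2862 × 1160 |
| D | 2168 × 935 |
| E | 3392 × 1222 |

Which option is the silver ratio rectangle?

A

Ratios (long/short): A ≈ 2.396; B ≈ 2.561; C ≈ 2.467; D ≈ 2.319; E ≈ 2.776.
silver ratio ≈ 2.414; option A is nearest (Δ 0.018).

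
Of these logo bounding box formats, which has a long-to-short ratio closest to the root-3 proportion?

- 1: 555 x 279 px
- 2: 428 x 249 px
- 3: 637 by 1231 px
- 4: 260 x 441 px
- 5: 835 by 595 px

2

Ratios (long/short): 1 ≈ 1.989; 2 ≈ 1.719; 3 ≈ 1.932; 4 ≈ 1.696; 5 ≈ 1.403.
root-3 ≈ 1.732; option 2 is nearest (Δ 0.013).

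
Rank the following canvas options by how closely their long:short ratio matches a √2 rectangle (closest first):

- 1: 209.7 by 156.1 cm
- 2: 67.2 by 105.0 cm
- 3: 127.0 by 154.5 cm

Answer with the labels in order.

Ratios: 1 = 209.7 / 156.1 ≈ 1.343; 2 = 105.0 / 67.2 ≈ 1.562; 3 = 154.5 / 127.0 ≈ 1.217.
|Δ from 1.414|: 1 0.071; 2 0.148; 3 0.197.

1, 2, 3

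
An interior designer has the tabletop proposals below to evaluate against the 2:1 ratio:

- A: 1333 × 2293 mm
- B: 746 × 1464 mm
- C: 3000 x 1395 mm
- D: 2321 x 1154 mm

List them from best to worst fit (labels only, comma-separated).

Ratios: A = 2293 / 1333 ≈ 1.720; B = 1464 / 746 ≈ 1.962; C = 3000 / 1395 ≈ 2.151; D = 2321 / 1154 ≈ 2.011.
|Δ from 2.000|: A 0.280; B 0.038; C 0.151; D 0.011.

D, B, C, A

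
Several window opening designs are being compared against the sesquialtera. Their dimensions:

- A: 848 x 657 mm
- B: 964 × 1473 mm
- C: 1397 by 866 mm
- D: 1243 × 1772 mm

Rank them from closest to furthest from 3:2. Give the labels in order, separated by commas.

A: 848/657 ≈ 1.291 → |1.291 − 1.500| = 0.209
B: 1473/964 ≈ 1.528 → |1.528 − 1.500| = 0.028
C: 1397/866 ≈ 1.613 → |1.613 − 1.500| = 0.113
D: 1772/1243 ≈ 1.426 → |1.426 − 1.500| = 0.074

B, D, C, A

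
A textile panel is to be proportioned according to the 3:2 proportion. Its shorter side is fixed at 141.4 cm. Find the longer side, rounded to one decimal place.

212.1 cm

3:2 = 1.50000.
Longer side = 141.4 × 1.50000 ≈ 212.100 → 212.1 cm.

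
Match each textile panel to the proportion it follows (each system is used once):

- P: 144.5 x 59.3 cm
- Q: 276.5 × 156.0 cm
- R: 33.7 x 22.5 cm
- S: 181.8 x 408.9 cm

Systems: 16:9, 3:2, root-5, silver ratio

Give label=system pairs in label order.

P=silver ratio, Q=16:9, R=3:2, S=root-5

Ratios: P ≈ 2.437; Q ≈ 1.772; R ≈ 1.498; S ≈ 2.249.
Targets: 16:9 ≈ 1.778; 3:2 ≈ 1.500; root-5 ≈ 2.236; silver ratio ≈ 2.414.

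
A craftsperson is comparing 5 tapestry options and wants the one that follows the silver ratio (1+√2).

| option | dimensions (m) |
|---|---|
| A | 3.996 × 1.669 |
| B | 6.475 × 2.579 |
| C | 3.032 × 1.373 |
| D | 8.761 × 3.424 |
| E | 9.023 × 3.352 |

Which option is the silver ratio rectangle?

Target silver ratio ≈ 2.414.
A: 2.394 (Δ0.020)  B: 2.511 (Δ0.097)  C: 2.208 (Δ0.206)  D: 2.559 (Δ0.145)  E: 2.692 (Δ0.278)

A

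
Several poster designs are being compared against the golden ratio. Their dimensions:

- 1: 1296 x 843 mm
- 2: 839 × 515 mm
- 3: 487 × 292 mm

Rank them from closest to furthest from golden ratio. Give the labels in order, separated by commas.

2, 3, 1

Ratios: 1 = 1296 / 843 ≈ 1.537; 2 = 839 / 515 ≈ 1.629; 3 = 487 / 292 ≈ 1.668.
|Δ from 1.618|: 1 0.081; 2 0.011; 3 0.050.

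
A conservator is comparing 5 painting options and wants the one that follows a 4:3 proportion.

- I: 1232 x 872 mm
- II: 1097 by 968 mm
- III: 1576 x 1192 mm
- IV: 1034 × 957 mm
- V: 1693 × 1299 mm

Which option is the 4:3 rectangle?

III

Target 4:3 ≈ 1.333.
I: 1.413 (Δ0.080)  II: 1.133 (Δ0.200)  III: 1.322 (Δ0.011)  IV: 1.080 (Δ0.253)  V: 1.303 (Δ0.030)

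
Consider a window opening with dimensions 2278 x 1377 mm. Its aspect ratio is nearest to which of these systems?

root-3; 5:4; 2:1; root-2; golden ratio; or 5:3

2278/1377 ≈ 1.654. Nearest candidates are 5:3 (1.667, off by 0.013) and golden ratio (1.618, off by 0.036).

5:3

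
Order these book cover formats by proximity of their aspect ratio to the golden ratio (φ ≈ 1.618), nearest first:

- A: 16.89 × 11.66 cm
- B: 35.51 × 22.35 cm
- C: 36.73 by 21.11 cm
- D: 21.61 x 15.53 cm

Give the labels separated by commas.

A: 16.89/11.66 ≈ 1.449 → |1.449 − 1.618| = 0.169
B: 35.51/22.35 ≈ 1.589 → |1.589 − 1.618| = 0.029
C: 36.73/21.11 ≈ 1.740 → |1.740 − 1.618| = 0.122
D: 21.61/15.53 ≈ 1.392 → |1.392 − 1.618| = 0.226

B, C, A, D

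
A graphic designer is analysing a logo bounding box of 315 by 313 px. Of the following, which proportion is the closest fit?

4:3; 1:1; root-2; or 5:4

315/313 ≈ 1.006. Nearest candidates are 1:1 (1.000, off by 0.006) and 5:4 (1.250, off by 0.244).

1:1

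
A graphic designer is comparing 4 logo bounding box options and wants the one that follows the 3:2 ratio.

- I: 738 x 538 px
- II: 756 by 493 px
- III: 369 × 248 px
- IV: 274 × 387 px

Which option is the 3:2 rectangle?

Ratios (long/short): I ≈ 1.372; II ≈ 1.533; III ≈ 1.488; IV ≈ 1.412.
3:2 ≈ 1.500; option III is nearest (Δ 0.012).

III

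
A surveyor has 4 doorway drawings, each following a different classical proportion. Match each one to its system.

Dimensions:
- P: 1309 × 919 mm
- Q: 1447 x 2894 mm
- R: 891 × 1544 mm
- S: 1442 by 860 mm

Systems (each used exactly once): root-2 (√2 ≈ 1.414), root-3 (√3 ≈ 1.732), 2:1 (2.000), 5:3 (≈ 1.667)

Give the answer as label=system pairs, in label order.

Ratios: P ≈ 1.424; Q ≈ 2.000; R ≈ 1.733; S ≈ 1.677.
Targets: root-2 ≈ 1.414; root-3 ≈ 1.732; 2:1 ≈ 2.000; 5:3 ≈ 1.667.

P=root-2, Q=2:1, R=root-3, S=5:3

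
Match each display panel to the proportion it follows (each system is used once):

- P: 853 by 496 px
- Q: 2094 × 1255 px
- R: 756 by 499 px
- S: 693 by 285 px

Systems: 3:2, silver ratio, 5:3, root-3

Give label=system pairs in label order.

Ratios: P ≈ 1.720; Q ≈ 1.669; R ≈ 1.515; S ≈ 2.432.
Targets: 3:2 ≈ 1.500; silver ratio ≈ 2.414; 5:3 ≈ 1.667; root-3 ≈ 1.732.

P=root-3, Q=5:3, R=3:2, S=silver ratio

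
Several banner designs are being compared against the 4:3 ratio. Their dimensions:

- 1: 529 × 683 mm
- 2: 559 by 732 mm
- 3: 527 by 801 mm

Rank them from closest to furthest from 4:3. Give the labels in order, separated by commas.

1: 683/529 ≈ 1.291 → |1.291 − 1.333| = 0.042
2: 732/559 ≈ 1.309 → |1.309 − 1.333| = 0.024
3: 801/527 ≈ 1.520 → |1.520 − 1.333| = 0.187

2, 1, 3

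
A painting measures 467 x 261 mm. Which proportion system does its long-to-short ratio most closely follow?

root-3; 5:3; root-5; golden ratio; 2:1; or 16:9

16:9

467/261 ≈ 1.789. Nearest candidates are 16:9 (1.778, off by 0.011) and root-3 (1.732, off by 0.057).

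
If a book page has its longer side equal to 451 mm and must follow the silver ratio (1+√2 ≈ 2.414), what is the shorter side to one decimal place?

silver ratio ≈ 2.41421.
Shorter side = 451 ÷ 2.41421 ≈ 186.811 → 186.8 mm.

186.8 mm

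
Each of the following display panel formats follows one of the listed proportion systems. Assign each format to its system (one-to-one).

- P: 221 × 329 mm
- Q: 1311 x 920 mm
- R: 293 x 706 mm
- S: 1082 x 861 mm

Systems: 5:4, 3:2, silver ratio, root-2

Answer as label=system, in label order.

P=3:2, Q=root-2, R=silver ratio, S=5:4

P = 329/221 ≈ 1.489 → 3:2 (1.500)
Q = 1311/920 ≈ 1.425 → root-2 (1.414)
R = 706/293 ≈ 2.410 → silver ratio (2.414)
S = 1082/861 ≈ 1.257 → 5:4 (1.250)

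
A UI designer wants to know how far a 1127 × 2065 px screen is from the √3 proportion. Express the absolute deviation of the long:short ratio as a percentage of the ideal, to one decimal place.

5.8%

Ratio = 2065 / 1127 ≈ 1.8323.
Ideal root-3 ≈ 1.7321. |1.8323 − 1.7321| / 1.7321 ≈ 5.78% → 5.8%.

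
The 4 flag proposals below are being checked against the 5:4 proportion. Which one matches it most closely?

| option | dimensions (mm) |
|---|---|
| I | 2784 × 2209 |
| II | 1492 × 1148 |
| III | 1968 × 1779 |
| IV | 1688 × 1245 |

I

Target 5:4 ≈ 1.250.
I: 1.260 (Δ0.010)  II: 1.300 (Δ0.050)  III: 1.106 (Δ0.144)  IV: 1.356 (Δ0.106)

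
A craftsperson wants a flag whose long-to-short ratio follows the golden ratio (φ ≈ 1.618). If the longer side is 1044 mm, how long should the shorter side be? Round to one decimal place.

golden ratio ≈ 1.61803.
Shorter side = 1044 ÷ 1.61803 ≈ 645.229 → 645.2 mm.

645.2 mm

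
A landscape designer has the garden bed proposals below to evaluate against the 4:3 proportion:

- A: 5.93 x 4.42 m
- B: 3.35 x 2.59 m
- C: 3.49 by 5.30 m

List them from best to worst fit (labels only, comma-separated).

Ratios: A = 5.93 / 4.42 ≈ 1.342; B = 3.35 / 2.59 ≈ 1.293; C = 5.30 / 3.49 ≈ 1.519.
|Δ from 1.333|: A 0.009; B 0.040; C 0.186.

A, B, C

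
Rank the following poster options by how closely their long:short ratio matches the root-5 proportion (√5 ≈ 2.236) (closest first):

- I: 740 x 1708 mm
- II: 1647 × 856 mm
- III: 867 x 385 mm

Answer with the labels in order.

III, I, II

I: 1708/740 ≈ 2.308 → |2.308 − 2.236| = 0.072
II: 1647/856 ≈ 1.924 → |1.924 − 2.236| = 0.312
III: 867/385 ≈ 2.252 → |2.252 − 2.236| = 0.016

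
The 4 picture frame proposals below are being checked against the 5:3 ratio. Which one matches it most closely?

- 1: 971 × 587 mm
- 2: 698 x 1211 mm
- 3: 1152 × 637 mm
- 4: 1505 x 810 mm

1

Target 5:3 ≈ 1.667.
1: 1.654 (Δ0.013)  2: 1.735 (Δ0.068)  3: 1.808 (Δ0.141)  4: 1.858 (Δ0.191)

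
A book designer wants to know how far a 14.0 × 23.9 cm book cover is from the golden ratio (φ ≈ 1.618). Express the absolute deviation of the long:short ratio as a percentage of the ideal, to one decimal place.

5.5%

Ratio = 23.9 / 14.0 ≈ 1.7071.
Ideal golden ratio ≈ 1.6180. |1.7071 − 1.6180| / 1.6180 ≈ 5.51% → 5.5%.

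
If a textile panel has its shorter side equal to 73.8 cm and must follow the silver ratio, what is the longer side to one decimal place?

silver ratio ≈ 2.41421.
Longer side = 73.8 × 2.41421 ≈ 178.169 → 178.2 cm.

178.2 cm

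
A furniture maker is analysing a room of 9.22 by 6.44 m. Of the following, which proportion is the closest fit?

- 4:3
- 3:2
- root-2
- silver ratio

root-2

Ratio = 9.22 / 6.44 ≈ 1.432.
Distances: 4:3 1.333 (Δ 0.099); 3:2 1.500 (Δ 0.068); root-2 1.414 (Δ 0.018); silver ratio 2.414 (Δ 0.982).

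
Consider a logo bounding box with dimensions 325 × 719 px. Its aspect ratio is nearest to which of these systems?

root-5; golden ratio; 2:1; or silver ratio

Ratio = 719 / 325 ≈ 2.212.
Distances: root-5 2.236 (Δ 0.024); golden ratio 1.618 (Δ 0.594); 2:1 2.000 (Δ 0.212); silver ratio 2.414 (Δ 0.202).

root-5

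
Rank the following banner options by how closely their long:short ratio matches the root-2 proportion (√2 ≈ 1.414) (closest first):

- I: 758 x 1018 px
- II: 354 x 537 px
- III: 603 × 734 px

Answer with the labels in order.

I: 1018/758 ≈ 1.343 → |1.343 − 1.414| = 0.071
II: 537/354 ≈ 1.517 → |1.517 − 1.414| = 0.103
III: 734/603 ≈ 1.217 → |1.217 − 1.414| = 0.197

I, II, III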